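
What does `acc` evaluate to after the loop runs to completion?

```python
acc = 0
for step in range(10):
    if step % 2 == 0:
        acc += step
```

Let's trace through this code step by step.

Initialize: acc = 0
Entering loop: for step in range(10):
After iteration 1: step = 0, acc = 0
After iteration 2: step = 1, acc = 0
After iteration 3: step = 2, acc = 2
After iteration 4: step = 3, acc = 2
After iteration 5: step = 4, acc = 6
After iteration 6: step = 5, acc = 6
After iteration 7: step = 6, acc = 12
After iteration 8: step = 7, acc = 12
After iteration 9: step = 8, acc = 20
After iteration 10: step = 9, acc = 20
Loop ends.

Final answer: 20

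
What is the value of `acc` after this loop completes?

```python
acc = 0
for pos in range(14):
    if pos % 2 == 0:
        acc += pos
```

Let's trace through this code step by step.

Initialize: acc = 0
Entering loop: for pos in range(14):
After iteration 1: pos = 0, acc = 0
After iteration 2: pos = 1, acc = 0
After iteration 3: pos = 2, acc = 2
After iteration 4: pos = 3, acc = 2
After iteration 5: pos = 4, acc = 6
After iteration 6: pos = 5, acc = 6
After iteration 7: pos = 6, acc = 12
After iteration 8: pos = 7, acc = 12
After iteration 9: pos = 8, acc = 20
After iteration 10: pos = 9, acc = 20
After iteration 11: pos = 10, acc = 30
After iteration 12: pos = 11, acc = 30
After iteration 13: pos = 12, acc = 42
After iteration 14: pos = 13, acc = 42
Loop ends.

Final answer: 42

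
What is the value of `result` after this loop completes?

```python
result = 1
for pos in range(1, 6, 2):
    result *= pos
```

Let's trace through this code step by step.

Initialize: result = 1
Entering loop: for pos in range(1, 6, 2):
After iteration 1: pos = 1, result = 1
After iteration 2: pos = 3, result = 3
After iteration 3: pos = 5, result = 15
Loop ends.

Final answer: 15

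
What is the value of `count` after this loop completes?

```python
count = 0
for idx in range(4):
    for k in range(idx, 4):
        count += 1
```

Let's trace through this code step by step.

Initialize: count = 0
Entering loop: for idx in range(4):
After iteration 1: idx = 0, count = 4
After iteration 2: idx = 1, count = 7
After iteration 3: idx = 2, count = 9
After iteration 4: idx = 3, count = 10
Loop ends.

Final answer: 10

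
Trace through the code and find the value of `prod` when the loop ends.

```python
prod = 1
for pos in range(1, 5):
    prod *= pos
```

Let's trace through this code step by step.

Initialize: prod = 1
Entering loop: for pos in range(1, 5):
After iteration 1: pos = 1, prod = 1
After iteration 2: pos = 2, prod = 2
After iteration 3: pos = 3, prod = 6
After iteration 4: pos = 4, prod = 24
Loop ends.

Final answer: 24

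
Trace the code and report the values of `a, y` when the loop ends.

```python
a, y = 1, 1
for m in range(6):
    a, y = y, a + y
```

Let's trace through this code step by step.

Initialize: a = 1
Initialize: y = 1
Entering loop: for m in range(6):
After iteration 1: m = 0, a = 1, y = 2
After iteration 2: m = 1, a = 2, y = 3
After iteration 3: m = 2, a = 3, y = 5
After iteration 4: m = 3, a = 5, y = 8
After iteration 5: m = 4, a = 8, y = 13
After iteration 6: m = 5, a = 13, y = 21
Loop ends.

Final answer: 13, 21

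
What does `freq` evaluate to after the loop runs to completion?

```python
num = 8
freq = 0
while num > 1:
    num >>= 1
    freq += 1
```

Let's trace through this code step by step.

Initialize: num = 8
Initialize: freq = 0
Entering loop: while num > 1:
After iteration 1: num = 4, freq = 1
After iteration 2: num = 2, freq = 2
After iteration 3: num = 1, freq = 3
Loop ends.

Final answer: 3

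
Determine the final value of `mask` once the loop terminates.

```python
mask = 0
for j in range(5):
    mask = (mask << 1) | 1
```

Let's trace through this code step by step.

Initialize: mask = 0
Entering loop: for j in range(5):
After iteration 1: j = 0, mask = 1
After iteration 2: j = 1, mask = 3
After iteration 3: j = 2, mask = 7
After iteration 4: j = 3, mask = 15
After iteration 5: j = 4, mask = 31
Loop ends.

Final answer: 31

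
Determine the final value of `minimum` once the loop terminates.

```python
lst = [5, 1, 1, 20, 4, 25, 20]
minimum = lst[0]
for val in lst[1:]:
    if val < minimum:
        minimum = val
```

Let's trace through this code step by step.

Initialize: lst = [5, 1, 1, 20, 4, 25, 20]
Initialize: minimum = 5
Entering loop: for val in lst[1:]:
After iteration 1: val = 1, minimum = 1
After iteration 2: val = 1, minimum = 1
After iteration 3: val = 20, minimum = 1
After iteration 4: val = 4, minimum = 1
After iteration 5: val = 25, minimum = 1
After iteration 6: val = 20, minimum = 1
Loop ends.

Final answer: 1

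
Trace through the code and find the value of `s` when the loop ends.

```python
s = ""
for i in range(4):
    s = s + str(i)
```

Let's trace through this code step by step.

Initialize: s = ''
Entering loop: for i in range(4):
After iteration 1: i = 0, s = '0'
After iteration 2: i = 1, s = '01'
After iteration 3: i = 2, s = '012'
After iteration 4: i = 3, s = '0123'
Loop ends.

Final answer: '0123'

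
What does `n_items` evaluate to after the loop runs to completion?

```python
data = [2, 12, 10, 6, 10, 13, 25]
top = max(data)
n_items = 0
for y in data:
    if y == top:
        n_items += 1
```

Let's trace through this code step by step.

Initialize: data = [2, 12, 10, 6, 10, 13, 25]
Initialize: top = 25
Initialize: n_items = 0
Entering loop: for y in data:
After iteration 1: y = 2, n_items = 0
After iteration 2: y = 12, n_items = 0
After iteration 3: y = 10, n_items = 0
After iteration 4: y = 6, n_items = 0
After iteration 5: y = 10, n_items = 0
After iteration 6: y = 13, n_items = 0
After iteration 7: y = 25, n_items = 1
Loop ends.

Final answer: 1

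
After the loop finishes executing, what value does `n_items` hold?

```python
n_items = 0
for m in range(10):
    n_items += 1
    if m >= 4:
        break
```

Let's trace through this code step by step.

Initialize: n_items = 0
Entering loop: for m in range(10):
After iteration 1: m = 0, n_items = 1
After iteration 2: m = 1, n_items = 2
After iteration 3: m = 2, n_items = 3
After iteration 4: m = 3, n_items = 4
After iteration 5: m = 4, n_items = 5
Loop ends.

Final answer: 5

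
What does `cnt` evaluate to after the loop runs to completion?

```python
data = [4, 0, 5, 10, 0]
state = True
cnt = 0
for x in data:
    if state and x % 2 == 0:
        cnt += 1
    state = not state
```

Let's trace through this code step by step.

Initialize: data = [4, 0, 5, 10, 0]
Initialize: state = True
Initialize: cnt = 0
Entering loop: for x in data:
After iteration 1: x = 4, state = False, cnt = 1
After iteration 2: x = 0, state = True, cnt = 1
After iteration 3: x = 5, state = False, cnt = 1
After iteration 4: x = 10, state = True, cnt = 1
After iteration 5: x = 0, state = False, cnt = 2
Loop ends.

Final answer: 2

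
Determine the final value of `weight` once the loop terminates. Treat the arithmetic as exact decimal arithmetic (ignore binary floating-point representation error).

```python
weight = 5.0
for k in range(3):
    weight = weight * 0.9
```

Let's trace through this code step by step.

Initialize: weight = 5.0
Entering loop: for k in range(3):
After iteration 1: k = 0, weight = 4.5
After iteration 2: k = 1, weight = 4.05
After iteration 3: k = 2, weight = 3.645
Loop ends.

Final answer: 3.645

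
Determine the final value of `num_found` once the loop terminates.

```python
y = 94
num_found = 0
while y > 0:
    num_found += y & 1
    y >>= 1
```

Let's trace through this code step by step.

Initialize: y = 94
Initialize: num_found = 0
Entering loop: while y > 0:
After iteration 1: y = 47, num_found = 0
After iteration 2: y = 23, num_found = 1
After iteration 3: y = 11, num_found = 2
After iteration 4: y = 5, num_found = 3
After iteration 5: y = 2, num_found = 4
After iteration 6: y = 1, num_found = 4
After iteration 7: y = 0, num_found = 5
Loop ends.

Final answer: 5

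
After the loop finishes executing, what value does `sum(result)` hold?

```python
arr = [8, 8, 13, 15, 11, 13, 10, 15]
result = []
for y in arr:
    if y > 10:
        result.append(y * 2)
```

Let's trace through this code step by step.

Initialize: arr = [8, 8, 13, 15, 11, 13, 10, 15]
Initialize: result = []
Entering loop: for y in arr:
After iteration 1: y = 8, result = []
After iteration 2: y = 8, result = []
After iteration 3: y = 13, result = [26]
After iteration 4: y = 15, result = [26, 30]
After iteration 5: y = 11, result = [26, 30, 22]
After iteration 6: y = 13, result = [26, 30, 22, 26]
After iteration 7: y = 10, result = [26, 30, 22, 26]
After iteration 8: y = 15, result = [26, 30, 22, 26, 30]
Loop ends.
sum(result) = 134

Final answer: 134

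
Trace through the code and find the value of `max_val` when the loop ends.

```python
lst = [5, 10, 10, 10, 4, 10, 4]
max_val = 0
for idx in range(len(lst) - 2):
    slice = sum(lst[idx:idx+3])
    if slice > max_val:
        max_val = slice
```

Let's trace through this code step by step.

Initialize: lst = [5, 10, 10, 10, 4, 10, 4]
Initialize: max_val = 0
Entering loop: for idx in range(len(lst) - 2):
After iteration 1: idx = 0, max_val = 25, slice = 25
After iteration 2: idx = 1, max_val = 30, slice = 30
After iteration 3: idx = 2, max_val = 30, slice = 24
After iteration 4: idx = 3, max_val = 30, slice = 24
After iteration 5: idx = 4, max_val = 30, slice = 18
Loop ends.

Final answer: 30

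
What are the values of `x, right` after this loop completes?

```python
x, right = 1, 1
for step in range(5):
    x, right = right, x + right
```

Let's trace through this code step by step.

Initialize: x = 1
Initialize: right = 1
Entering loop: for step in range(5):
After iteration 1: step = 0, x = 1, right = 2
After iteration 2: step = 1, x = 2, right = 3
After iteration 3: step = 2, x = 3, right = 5
After iteration 4: step = 3, x = 5, right = 8
After iteration 5: step = 4, x = 8, right = 13
Loop ends.

Final answer: 8, 13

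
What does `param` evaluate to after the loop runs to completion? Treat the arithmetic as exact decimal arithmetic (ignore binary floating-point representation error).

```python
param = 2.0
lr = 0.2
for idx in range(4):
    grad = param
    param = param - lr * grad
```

Let's trace through this code step by step.

Initialize: param = 2.0
Initialize: lr = 0.2
Entering loop: for idx in range(4):
After iteration 1: idx = 0, param = 1.6, grad = 2.0
After iteration 2: idx = 1, param = 1.28, grad = 1.6
After iteration 3: idx = 2, param = 1.024, grad = 1.28
After iteration 4: idx = 3, param = 0.8192, grad = 1.024
Loop ends.

Final answer: 0.8192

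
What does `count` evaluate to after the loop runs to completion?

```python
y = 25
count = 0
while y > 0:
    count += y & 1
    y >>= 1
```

Let's trace through this code step by step.

Initialize: y = 25
Initialize: count = 0
Entering loop: while y > 0:
After iteration 1: y = 12, count = 1
After iteration 2: y = 6, count = 1
After iteration 3: y = 3, count = 1
After iteration 4: y = 1, count = 2
After iteration 5: y = 0, count = 3
Loop ends.

Final answer: 3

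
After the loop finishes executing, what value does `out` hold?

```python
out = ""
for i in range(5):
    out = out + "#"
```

Let's trace through this code step by step.

Initialize: out = ''
Entering loop: for i in range(5):
After iteration 1: i = 0, out = '#'
After iteration 2: i = 1, out = '##'
After iteration 3: i = 2, out = '###'
After iteration 4: i = 3, out = '####'
After iteration 5: i = 4, out = '#####'
Loop ends.

Final answer: '#####'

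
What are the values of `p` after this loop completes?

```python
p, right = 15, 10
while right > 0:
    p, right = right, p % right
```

Let's trace through this code step by step.

Initialize: p = 15
Initialize: right = 10
Entering loop: while right > 0:
After iteration 1: p = 10, right = 5
After iteration 2: p = 5, right = 0
Loop ends.

Final answer: 5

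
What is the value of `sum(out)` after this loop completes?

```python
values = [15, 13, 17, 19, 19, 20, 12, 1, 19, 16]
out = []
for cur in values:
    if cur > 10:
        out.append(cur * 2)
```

Let's trace through this code step by step.

Initialize: values = [15, 13, 17, 19, 19, 20, 12, 1, 19, 16]
Initialize: out = []
Entering loop: for cur in values:
After iteration 1: cur = 15, out = [30]
After iteration 2: cur = 13, out = [30, 26]
After iteration 3: cur = 17, out = [30, 26, 34]
After iteration 4: cur = 19, out = [30, 26, 34, 38]
After iteration 5: cur = 19, out = [30, 26, 34, 38, 38]
After iteration 6: cur = 20, out = [30, 26, 34, 38, 38, 40]
After iteration 7: cur = 12, out = [30, 26, 34, 38, 38, 40, 24]
After iteration 8: cur = 1, out = [30, 26, 34, 38, 38, 40, 24]
After iteration 9: cur = 19, out = [30, 26, 34, 38, 38, 40, 24, 38]
After iteration 10: cur = 16, out = [30, 26, 34, 38, 38, 40, 24, 38, 32]
Loop ends.
sum(out) = 300

Final answer: 300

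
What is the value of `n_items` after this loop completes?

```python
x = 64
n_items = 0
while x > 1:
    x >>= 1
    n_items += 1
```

Let's trace through this code step by step.

Initialize: x = 64
Initialize: n_items = 0
Entering loop: while x > 1:
After iteration 1: x = 32, n_items = 1
After iteration 2: x = 16, n_items = 2
After iteration 3: x = 8, n_items = 3
After iteration 4: x = 4, n_items = 4
After iteration 5: x = 2, n_items = 5
After iteration 6: x = 1, n_items = 6
Loop ends.

Final answer: 6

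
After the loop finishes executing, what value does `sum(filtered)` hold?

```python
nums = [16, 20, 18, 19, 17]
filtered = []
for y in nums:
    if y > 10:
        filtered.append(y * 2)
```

Let's trace through this code step by step.

Initialize: nums = [16, 20, 18, 19, 17]
Initialize: filtered = []
Entering loop: for y in nums:
After iteration 1: y = 16, filtered = [32]
After iteration 2: y = 20, filtered = [32, 40]
After iteration 3: y = 18, filtered = [32, 40, 36]
After iteration 4: y = 19, filtered = [32, 40, 36, 38]
After iteration 5: y = 17, filtered = [32, 40, 36, 38, 34]
Loop ends.
sum(filtered) = 180

Final answer: 180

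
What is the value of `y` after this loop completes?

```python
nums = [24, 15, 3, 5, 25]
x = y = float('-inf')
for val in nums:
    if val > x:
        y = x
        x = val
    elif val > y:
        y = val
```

Let's trace through this code step by step.

Initialize: nums = [24, 15, 3, 5, 25]
Initialize: x = -inf
Initialize: y = -inf
Entering loop: for val in nums:
After iteration 1: val = 24, x = 24, y = -inf
After iteration 2: val = 15, x = 24, y = 15
After iteration 3: val = 3, x = 24, y = 15
After iteration 4: val = 5, x = 24, y = 15
After iteration 5: val = 25, x = 25, y = 24
Loop ends.

Final answer: 24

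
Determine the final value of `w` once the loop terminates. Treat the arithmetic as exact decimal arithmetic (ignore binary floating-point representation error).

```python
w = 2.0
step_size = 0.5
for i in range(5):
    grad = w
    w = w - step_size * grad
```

Let's trace through this code step by step.

Initialize: w = 2.0
Initialize: step_size = 0.5
Entering loop: for i in range(5):
After iteration 1: i = 0, w = 1.0, grad = 2.0
After iteration 2: i = 1, w = 0.5, grad = 1.0
After iteration 3: i = 2, w = 0.25, grad = 0.5
After iteration 4: i = 3, w = 0.125, grad = 0.25
After iteration 5: i = 4, w = 0.0625, grad = 0.125
Loop ends.

Final answer: 0.0625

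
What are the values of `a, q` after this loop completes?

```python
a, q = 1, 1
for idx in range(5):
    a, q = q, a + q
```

Let's trace through this code step by step.

Initialize: a = 1
Initialize: q = 1
Entering loop: for idx in range(5):
After iteration 1: idx = 0, a = 1, q = 2
After iteration 2: idx = 1, a = 2, q = 3
After iteration 3: idx = 2, a = 3, q = 5
After iteration 4: idx = 3, a = 5, q = 8
After iteration 5: idx = 4, a = 8, q = 13
Loop ends.

Final answer: 8, 13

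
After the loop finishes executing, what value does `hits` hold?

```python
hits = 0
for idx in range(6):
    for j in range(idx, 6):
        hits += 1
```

Let's trace through this code step by step.

Initialize: hits = 0
Entering loop: for idx in range(6):
After iteration 1: idx = 0, hits = 6
After iteration 2: idx = 1, hits = 11
After iteration 3: idx = 2, hits = 15
After iteration 4: idx = 3, hits = 18
After iteration 5: idx = 4, hits = 20
After iteration 6: idx = 5, hits = 21
Loop ends.

Final answer: 21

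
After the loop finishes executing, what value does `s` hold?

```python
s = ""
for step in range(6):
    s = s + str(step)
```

Let's trace through this code step by step.

Initialize: s = ''
Entering loop: for step in range(6):
After iteration 1: step = 0, s = '0'
After iteration 2: step = 1, s = '01'
After iteration 3: step = 2, s = '012'
After iteration 4: step = 3, s = '0123'
After iteration 5: step = 4, s = '01234'
After iteration 6: step = 5, s = '012345'
Loop ends.

Final answer: '012345'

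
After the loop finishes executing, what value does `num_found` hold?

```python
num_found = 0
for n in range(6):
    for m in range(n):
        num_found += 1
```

Let's trace through this code step by step.

Initialize: num_found = 0
Entering loop: for n in range(6):
After iteration 1: n = 0, num_found = 0
After iteration 2: n = 1, num_found = 1, m = 0
After iteration 3: n = 2, num_found = 3, m = 1
After iteration 4: n = 3, num_found = 6, m = 2
After iteration 5: n = 4, num_found = 10, m = 3
After iteration 6: n = 5, num_found = 15, m = 4
Loop ends.

Final answer: 15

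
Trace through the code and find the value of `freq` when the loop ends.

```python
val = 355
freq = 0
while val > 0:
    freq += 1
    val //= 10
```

Let's trace through this code step by step.

Initialize: val = 355
Initialize: freq = 0
Entering loop: while val > 0:
After iteration 1: val = 35, freq = 1
After iteration 2: val = 3, freq = 2
After iteration 3: val = 0, freq = 3
Loop ends.

Final answer: 3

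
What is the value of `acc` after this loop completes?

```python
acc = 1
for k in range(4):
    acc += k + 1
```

Let's trace through this code step by step.

Initialize: acc = 1
Entering loop: for k in range(4):
After iteration 1: k = 0, acc = 2
After iteration 2: k = 1, acc = 4
After iteration 3: k = 2, acc = 7
After iteration 4: k = 3, acc = 11
Loop ends.

Final answer: 11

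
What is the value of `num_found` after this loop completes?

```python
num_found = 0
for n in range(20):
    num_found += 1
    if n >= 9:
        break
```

Let's trace through this code step by step.

Initialize: num_found = 0
Entering loop: for n in range(20):
After iteration 1: n = 0, num_found = 1
After iteration 2: n = 1, num_found = 2
After iteration 3: n = 2, num_found = 3
After iteration 4: n = 3, num_found = 4
After iteration 5: n = 4, num_found = 5
After iteration 6: n = 5, num_found = 6
After iteration 7: n = 6, num_found = 7
After iteration 8: n = 7, num_found = 8
After iteration 9: n = 8, num_found = 9
After iteration 10: n = 9, num_found = 10
Loop ends.

Final answer: 10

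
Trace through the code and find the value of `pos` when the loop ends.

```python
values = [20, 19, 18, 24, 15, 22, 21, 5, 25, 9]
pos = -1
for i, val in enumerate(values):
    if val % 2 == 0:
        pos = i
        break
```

Let's trace through this code step by step.

Initialize: values = [20, 19, 18, 24, 15, 22, 21, 5, 25, 9]
Initialize: pos = -1
Entering loop: for i, val in enumerate(values):
After iteration 1: i = 0, val = 20, pos = 0
Loop ends.

Final answer: 0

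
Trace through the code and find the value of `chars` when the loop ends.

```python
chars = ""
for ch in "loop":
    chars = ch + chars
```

Let's trace through this code step by step.

Initialize: chars = ''
Entering loop: for ch in "loop":
After iteration 1: ch = 'l', chars = 'l'
After iteration 2: ch = 'o', chars = 'ol'
After iteration 3: ch = 'o', chars = 'ool'
After iteration 4: ch = 'p', chars = 'pool'
Loop ends.

Final answer: 'pool'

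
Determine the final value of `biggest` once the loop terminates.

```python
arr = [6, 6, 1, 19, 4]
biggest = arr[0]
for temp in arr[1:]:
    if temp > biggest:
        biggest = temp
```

Let's trace through this code step by step.

Initialize: arr = [6, 6, 1, 19, 4]
Initialize: biggest = 6
Entering loop: for temp in arr[1:]:
After iteration 1: temp = 6, biggest = 6
After iteration 2: temp = 1, biggest = 6
After iteration 3: temp = 19, biggest = 19
After iteration 4: temp = 4, biggest = 19
Loop ends.

Final answer: 19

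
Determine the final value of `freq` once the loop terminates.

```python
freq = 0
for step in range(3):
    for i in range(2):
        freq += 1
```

Let's trace through this code step by step.

Initialize: freq = 0
Entering loop: for step in range(3):
After iteration 1: step = 0, freq = 2
After iteration 2: step = 1, freq = 4
After iteration 3: step = 2, freq = 6
Loop ends.

Final answer: 6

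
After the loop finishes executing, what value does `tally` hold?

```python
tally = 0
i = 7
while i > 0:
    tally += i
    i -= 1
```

Let's trace through this code step by step.

Initialize: tally = 0
Initialize: i = 7
Entering loop: while i > 0:
After iteration 1: tally = 7, i = 6
After iteration 2: tally = 13, i = 5
After iteration 3: tally = 18, i = 4
After iteration 4: tally = 22, i = 3
After iteration 5: tally = 25, i = 2
After iteration 6: tally = 27, i = 1
After iteration 7: tally = 28, i = 0
Loop ends.

Final answer: 28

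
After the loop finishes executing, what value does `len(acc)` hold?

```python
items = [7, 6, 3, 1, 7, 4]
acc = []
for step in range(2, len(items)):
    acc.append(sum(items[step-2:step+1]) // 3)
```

Let's trace through this code step by step.

Initialize: items = [7, 6, 3, 1, 7, 4]
Initialize: acc = []
Entering loop: for step in range(2, len(items)):
After iteration 1: step = 2, acc = [5]
After iteration 2: step = 3, acc = [5, 3]
After iteration 3: step = 4, acc = [5, 3, 3]
After iteration 4: step = 5, acc = [5, 3, 3, 4]
Loop ends.
len(acc) = 4

Final answer: 4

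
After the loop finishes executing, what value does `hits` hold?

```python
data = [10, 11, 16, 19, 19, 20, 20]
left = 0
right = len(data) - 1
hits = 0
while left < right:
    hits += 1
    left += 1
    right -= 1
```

Let's trace through this code step by step.

Initialize: data = [10, 11, 16, 19, 19, 20, 20]
Initialize: left = 0
Initialize: right = 6
Initialize: hits = 0
Entering loop: while left < right:
After iteration 1: left = 1, right = 5, hits = 1
After iteration 2: left = 2, right = 4, hits = 2
After iteration 3: left = 3, right = 3, hits = 3
Loop ends.

Final answer: 3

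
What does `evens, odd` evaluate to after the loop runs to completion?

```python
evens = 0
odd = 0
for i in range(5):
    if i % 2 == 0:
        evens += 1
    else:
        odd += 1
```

Let's trace through this code step by step.

Initialize: evens = 0
Initialize: odd = 0
Entering loop: for i in range(5):
After iteration 1: i = 0, evens = 1, odd = 0
After iteration 2: i = 1, evens = 1, odd = 1
After iteration 3: i = 2, evens = 2, odd = 1
After iteration 4: i = 3, evens = 2, odd = 2
After iteration 5: i = 4, evens = 3, odd = 2
Loop ends.

Final answer: 3, 2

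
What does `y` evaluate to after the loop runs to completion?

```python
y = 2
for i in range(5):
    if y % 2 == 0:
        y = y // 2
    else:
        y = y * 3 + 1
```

Let's trace through this code step by step.

Initialize: y = 2
Entering loop: for i in range(5):
After iteration 1: i = 0, y = 1
After iteration 2: i = 1, y = 4
After iteration 3: i = 2, y = 2
After iteration 4: i = 3, y = 1
After iteration 5: i = 4, y = 4
Loop ends.

Final answer: 4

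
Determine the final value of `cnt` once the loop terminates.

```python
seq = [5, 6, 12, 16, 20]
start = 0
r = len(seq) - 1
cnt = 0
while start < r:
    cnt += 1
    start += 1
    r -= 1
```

Let's trace through this code step by step.

Initialize: seq = [5, 6, 12, 16, 20]
Initialize: start = 0
Initialize: r = 4
Initialize: cnt = 0
Entering loop: while start < r:
After iteration 1: start = 1, r = 3, cnt = 1
After iteration 2: start = 2, r = 2, cnt = 2
Loop ends.

Final answer: 2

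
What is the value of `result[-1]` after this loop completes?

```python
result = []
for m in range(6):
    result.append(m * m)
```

Let's trace through this code step by step.

Initialize: result = []
Entering loop: for m in range(6):
After iteration 1: m = 0, result = [0]
After iteration 2: m = 1, result = [0, 1]
After iteration 3: m = 2, result = [0, 1, 4]
After iteration 4: m = 3, result = [0, 1, 4, 9]
After iteration 5: m = 4, result = [0, 1, 4, 9, 16]
After iteration 6: m = 5, result = [0, 1, 4, 9, 16, 25]
Loop ends.
result[-1] = 25

Final answer: 25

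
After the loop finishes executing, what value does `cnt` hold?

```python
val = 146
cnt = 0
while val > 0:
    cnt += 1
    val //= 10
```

Let's trace through this code step by step.

Initialize: val = 146
Initialize: cnt = 0
Entering loop: while val > 0:
After iteration 1: val = 14, cnt = 1
After iteration 2: val = 1, cnt = 2
After iteration 3: val = 0, cnt = 3
Loop ends.

Final answer: 3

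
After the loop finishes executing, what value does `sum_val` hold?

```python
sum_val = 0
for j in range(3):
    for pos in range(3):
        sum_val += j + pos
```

Let's trace through this code step by step.

Initialize: sum_val = 0
Entering loop: for j in range(3):
After iteration 1: j = 0, sum_val = 3
After iteration 2: j = 1, sum_val = 9
After iteration 3: j = 2, sum_val = 18
Loop ends.

Final answer: 18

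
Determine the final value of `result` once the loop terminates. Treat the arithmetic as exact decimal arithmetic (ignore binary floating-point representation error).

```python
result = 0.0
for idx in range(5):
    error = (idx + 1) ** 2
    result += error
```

Let's trace through this code step by step.

Initialize: result = 0.0
Entering loop: for idx in range(5):
After iteration 1: idx = 0, result = 1.0, error = 1
After iteration 2: idx = 1, result = 5.0, error = 4
After iteration 3: idx = 2, result = 14.0, error = 9
After iteration 4: idx = 3, result = 30.0, error = 16
After iteration 5: idx = 4, result = 55.0, error = 25
Loop ends.

Final answer: 55.0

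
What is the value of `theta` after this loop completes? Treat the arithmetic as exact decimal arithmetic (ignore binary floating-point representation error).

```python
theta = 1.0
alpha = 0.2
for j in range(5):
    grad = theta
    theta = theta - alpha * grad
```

Let's trace through this code step by step.

Initialize: theta = 1.0
Initialize: alpha = 0.2
Entering loop: for j in range(5):
After iteration 1: j = 0, theta = 0.8, grad = 1.0
After iteration 2: j = 1, theta = 0.64, grad = 0.8
After iteration 3: j = 2, theta = 0.512, grad = 0.64
After iteration 4: j = 3, theta = 0.4096, grad = 0.512
After iteration 5: j = 4, theta = 0.32768, grad = 0.4096
Loop ends.

Final answer: 0.32768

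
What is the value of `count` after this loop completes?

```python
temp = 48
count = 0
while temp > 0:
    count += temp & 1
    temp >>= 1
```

Let's trace through this code step by step.

Initialize: temp = 48
Initialize: count = 0
Entering loop: while temp > 0:
After iteration 1: temp = 24, count = 0
After iteration 2: temp = 12, count = 0
After iteration 3: temp = 6, count = 0
After iteration 4: temp = 3, count = 0
After iteration 5: temp = 1, count = 1
After iteration 6: temp = 0, count = 2
Loop ends.

Final answer: 2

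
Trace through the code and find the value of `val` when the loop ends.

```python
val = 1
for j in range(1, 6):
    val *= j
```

Let's trace through this code step by step.

Initialize: val = 1
Entering loop: for j in range(1, 6):
After iteration 1: j = 1, val = 1
After iteration 2: j = 2, val = 2
After iteration 3: j = 3, val = 6
After iteration 4: j = 4, val = 24
After iteration 5: j = 5, val = 120
Loop ends.

Final answer: 120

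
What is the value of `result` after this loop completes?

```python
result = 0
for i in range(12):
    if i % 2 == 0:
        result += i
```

Let's trace through this code step by step.

Initialize: result = 0
Entering loop: for i in range(12):
After iteration 1: i = 0, result = 0
After iteration 2: i = 1, result = 0
After iteration 3: i = 2, result = 2
After iteration 4: i = 3, result = 2
After iteration 5: i = 4, result = 6
After iteration 6: i = 5, result = 6
After iteration 7: i = 6, result = 12
After iteration 8: i = 7, result = 12
After iteration 9: i = 8, result = 20
After iteration 10: i = 9, result = 20
After iteration 11: i = 10, result = 30
After iteration 12: i = 11, result = 30
Loop ends.

Final answer: 30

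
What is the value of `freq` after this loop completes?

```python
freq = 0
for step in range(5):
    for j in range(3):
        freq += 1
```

Let's trace through this code step by step.

Initialize: freq = 0
Entering loop: for step in range(5):
After iteration 1: step = 0, freq = 3
After iteration 2: step = 1, freq = 6
After iteration 3: step = 2, freq = 9
After iteration 4: step = 3, freq = 12
After iteration 5: step = 4, freq = 15
Loop ends.

Final answer: 15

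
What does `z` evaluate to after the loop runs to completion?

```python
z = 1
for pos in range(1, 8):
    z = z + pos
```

Let's trace through this code step by step.

Initialize: z = 1
Entering loop: for pos in range(1, 8):
After iteration 1: pos = 1, z = 2
After iteration 2: pos = 2, z = 4
After iteration 3: pos = 3, z = 7
After iteration 4: pos = 4, z = 11
After iteration 5: pos = 5, z = 16
After iteration 6: pos = 6, z = 22
After iteration 7: pos = 7, z = 29
Loop ends.

Final answer: 29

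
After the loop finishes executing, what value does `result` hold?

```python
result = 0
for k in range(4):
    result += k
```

Let's trace through this code step by step.

Initialize: result = 0
Entering loop: for k in range(4):
After iteration 1: k = 0, result = 0
After iteration 2: k = 1, result = 1
After iteration 3: k = 2, result = 3
After iteration 4: k = 3, result = 6
Loop ends.

Final answer: 6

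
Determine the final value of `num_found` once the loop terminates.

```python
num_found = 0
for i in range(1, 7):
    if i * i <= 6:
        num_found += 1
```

Let's trace through this code step by step.

Initialize: num_found = 0
Entering loop: for i in range(1, 7):
After iteration 1: i = 1, num_found = 1
After iteration 2: i = 2, num_found = 2
After iteration 3: i = 3, num_found = 2
After iteration 4: i = 4, num_found = 2
After iteration 5: i = 5, num_found = 2
After iteration 6: i = 6, num_found = 2
Loop ends.

Final answer: 2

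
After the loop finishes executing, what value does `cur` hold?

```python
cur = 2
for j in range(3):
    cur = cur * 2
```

Let's trace through this code step by step.

Initialize: cur = 2
Entering loop: for j in range(3):
After iteration 1: j = 0, cur = 4
After iteration 2: j = 1, cur = 8
After iteration 3: j = 2, cur = 16
Loop ends.

Final answer: 16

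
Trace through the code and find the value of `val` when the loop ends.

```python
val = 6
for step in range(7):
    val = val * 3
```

Let's trace through this code step by step.

Initialize: val = 6
Entering loop: for step in range(7):
After iteration 1: step = 0, val = 18
After iteration 2: step = 1, val = 54
After iteration 3: step = 2, val = 162
After iteration 4: step = 3, val = 486
After iteration 5: step = 4, val = 1458
After iteration 6: step = 5, val = 4374
After iteration 7: step = 6, val = 13122
Loop ends.

Final answer: 13122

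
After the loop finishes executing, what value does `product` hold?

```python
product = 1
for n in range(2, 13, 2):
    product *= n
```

Let's trace through this code step by step.

Initialize: product = 1
Entering loop: for n in range(2, 13, 2):
After iteration 1: n = 2, product = 2
After iteration 2: n = 4, product = 8
After iteration 3: n = 6, product = 48
After iteration 4: n = 8, product = 384
After iteration 5: n = 10, product = 3840
After iteration 6: n = 12, product = 46080
Loop ends.

Final answer: 46080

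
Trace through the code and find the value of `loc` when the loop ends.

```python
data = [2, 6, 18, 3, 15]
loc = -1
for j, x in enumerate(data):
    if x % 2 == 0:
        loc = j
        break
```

Let's trace through this code step by step.

Initialize: data = [2, 6, 18, 3, 15]
Initialize: loc = -1
Entering loop: for j, x in enumerate(data):
After iteration 1: j = 0, x = 2, loc = 0
Loop ends.

Final answer: 0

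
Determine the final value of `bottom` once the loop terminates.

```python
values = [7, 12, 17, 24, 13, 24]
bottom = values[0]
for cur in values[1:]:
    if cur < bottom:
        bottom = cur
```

Let's trace through this code step by step.

Initialize: values = [7, 12, 17, 24, 13, 24]
Initialize: bottom = 7
Entering loop: for cur in values[1:]:
After iteration 1: cur = 12, bottom = 7
After iteration 2: cur = 17, bottom = 7
After iteration 3: cur = 24, bottom = 7
After iteration 4: cur = 13, bottom = 7
After iteration 5: cur = 24, bottom = 7
Loop ends.

Final answer: 7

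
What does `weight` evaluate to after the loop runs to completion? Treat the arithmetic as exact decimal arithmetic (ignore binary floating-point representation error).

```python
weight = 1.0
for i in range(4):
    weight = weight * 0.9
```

Let's trace through this code step by step.

Initialize: weight = 1.0
Entering loop: for i in range(4):
After iteration 1: i = 0, weight = 0.9
After iteration 2: i = 1, weight = 0.81
After iteration 3: i = 2, weight = 0.729
After iteration 4: i = 3, weight = 0.6561
Loop ends.

Final answer: 0.6561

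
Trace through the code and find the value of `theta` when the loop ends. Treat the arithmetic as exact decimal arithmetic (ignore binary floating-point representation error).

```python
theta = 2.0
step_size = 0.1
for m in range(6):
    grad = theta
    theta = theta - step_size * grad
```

Let's trace through this code step by step.

Initialize: theta = 2.0
Initialize: step_size = 0.1
Entering loop: for m in range(6):
After iteration 1: m = 0, theta = 1.8, grad = 2.0
After iteration 2: m = 1, theta = 1.62, grad = 1.8
After iteration 3: m = 2, theta = 1.458, grad = 1.62
After iteration 4: m = 3, theta = 1.3122, grad = 1.458
After iteration 5: m = 4, theta = 1.18098, grad = 1.3122
After iteration 6: m = 5, theta = 1.062882, grad = 1.18098
Loop ends.

Final answer: 1.062882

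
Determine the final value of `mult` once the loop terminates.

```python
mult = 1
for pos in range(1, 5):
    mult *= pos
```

Let's trace through this code step by step.

Initialize: mult = 1
Entering loop: for pos in range(1, 5):
After iteration 1: pos = 1, mult = 1
After iteration 2: pos = 2, mult = 2
After iteration 3: pos = 3, mult = 6
After iteration 4: pos = 4, mult = 24
Loop ends.

Final answer: 24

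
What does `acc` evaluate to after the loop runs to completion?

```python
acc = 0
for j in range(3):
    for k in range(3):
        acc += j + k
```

Let's trace through this code step by step.

Initialize: acc = 0
Entering loop: for j in range(3):
After iteration 1: j = 0, acc = 3
After iteration 2: j = 1, acc = 9
After iteration 3: j = 2, acc = 18
Loop ends.

Final answer: 18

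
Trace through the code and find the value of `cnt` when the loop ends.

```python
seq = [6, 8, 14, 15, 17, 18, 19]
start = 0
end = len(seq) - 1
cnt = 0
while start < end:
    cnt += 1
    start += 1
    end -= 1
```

Let's trace through this code step by step.

Initialize: seq = [6, 8, 14, 15, 17, 18, 19]
Initialize: start = 0
Initialize: end = 6
Initialize: cnt = 0
Entering loop: while start < end:
After iteration 1: start = 1, end = 5, cnt = 1
After iteration 2: start = 2, end = 4, cnt = 2
After iteration 3: start = 3, end = 3, cnt = 3
Loop ends.

Final answer: 3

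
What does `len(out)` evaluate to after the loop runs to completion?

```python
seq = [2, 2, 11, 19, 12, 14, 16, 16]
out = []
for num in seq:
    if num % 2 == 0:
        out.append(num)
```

Let's trace through this code step by step.

Initialize: seq = [2, 2, 11, 19, 12, 14, 16, 16]
Initialize: out = []
Entering loop: for num in seq:
After iteration 1: num = 2, out = [2]
After iteration 2: num = 2, out = [2, 2]
After iteration 3: num = 11, out = [2, 2]
After iteration 4: num = 19, out = [2, 2]
After iteration 5: num = 12, out = [2, 2, 12]
After iteration 6: num = 14, out = [2, 2, 12, 14]
After iteration 7: num = 16, out = [2, 2, 12, 14, 16]
After iteration 8: num = 16, out = [2, 2, 12, 14, 16, 16]
Loop ends.
len(out) = 6

Final answer: 6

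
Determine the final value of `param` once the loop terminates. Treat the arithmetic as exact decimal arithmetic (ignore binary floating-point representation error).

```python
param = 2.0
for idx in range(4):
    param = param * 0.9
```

Let's trace through this code step by step.

Initialize: param = 2.0
Entering loop: for idx in range(4):
After iteration 1: idx = 0, param = 1.8
After iteration 2: idx = 1, param = 1.62
After iteration 3: idx = 2, param = 1.458
After iteration 4: idx = 3, param = 1.3122
Loop ends.

Final answer: 1.3122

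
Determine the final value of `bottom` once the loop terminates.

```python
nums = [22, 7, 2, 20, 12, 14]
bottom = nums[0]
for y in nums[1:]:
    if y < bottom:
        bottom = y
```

Let's trace through this code step by step.

Initialize: nums = [22, 7, 2, 20, 12, 14]
Initialize: bottom = 22
Entering loop: for y in nums[1:]:
After iteration 1: y = 7, bottom = 7
After iteration 2: y = 2, bottom = 2
After iteration 3: y = 20, bottom = 2
After iteration 4: y = 12, bottom = 2
After iteration 5: y = 14, bottom = 2
Loop ends.

Final answer: 2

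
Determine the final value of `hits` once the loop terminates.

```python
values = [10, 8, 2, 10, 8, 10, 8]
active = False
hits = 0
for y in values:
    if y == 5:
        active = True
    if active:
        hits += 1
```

Let's trace through this code step by step.

Initialize: values = [10, 8, 2, 10, 8, 10, 8]
Initialize: active = False
Initialize: hits = 0
Entering loop: for y in values:
After iteration 1: y = 10, hits = 0
After iteration 2: y = 8, hits = 0
After iteration 3: y = 2, hits = 0
After iteration 4: y = 10, hits = 0
After iteration 5: y = 8, hits = 0
After iteration 6: y = 10, hits = 0
After iteration 7: y = 8, hits = 0
Loop ends.

Final answer: 0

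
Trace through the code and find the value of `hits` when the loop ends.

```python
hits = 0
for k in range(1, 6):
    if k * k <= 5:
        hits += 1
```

Let's trace through this code step by step.

Initialize: hits = 0
Entering loop: for k in range(1, 6):
After iteration 1: k = 1, hits = 1
After iteration 2: k = 2, hits = 2
After iteration 3: k = 3, hits = 2
After iteration 4: k = 4, hits = 2
After iteration 5: k = 5, hits = 2
Loop ends.

Final answer: 2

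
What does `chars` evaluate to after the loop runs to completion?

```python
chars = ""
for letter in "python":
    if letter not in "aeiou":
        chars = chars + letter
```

Let's trace through this code step by step.

Initialize: chars = ''
Entering loop: for letter in "python":
After iteration 1: letter = 'p', chars = 'p'
After iteration 2: letter = 'y', chars = 'py'
After iteration 3: letter = 't', chars = 'pyt'
After iteration 4: letter = 'h', chars = 'pyth'
After iteration 5: letter = 'o', chars = 'pyth'
After iteration 6: letter = 'n', chars = 'pythn'
Loop ends.

Final answer: 'pythn'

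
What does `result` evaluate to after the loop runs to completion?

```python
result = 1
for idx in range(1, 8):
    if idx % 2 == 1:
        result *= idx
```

Let's trace through this code step by step.

Initialize: result = 1
Entering loop: for idx in range(1, 8):
After iteration 1: idx = 1, result = 1
After iteration 2: idx = 2, result = 1
After iteration 3: idx = 3, result = 3
After iteration 4: idx = 4, result = 3
After iteration 5: idx = 5, result = 15
After iteration 6: idx = 6, result = 15
After iteration 7: idx = 7, result = 105
Loop ends.

Final answer: 105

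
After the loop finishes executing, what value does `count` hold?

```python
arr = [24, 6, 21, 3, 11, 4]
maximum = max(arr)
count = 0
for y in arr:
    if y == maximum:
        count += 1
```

Let's trace through this code step by step.

Initialize: arr = [24, 6, 21, 3, 11, 4]
Initialize: maximum = 24
Initialize: count = 0
Entering loop: for y in arr:
After iteration 1: y = 24, count = 1
After iteration 2: y = 6, count = 1
After iteration 3: y = 21, count = 1
After iteration 4: y = 3, count = 1
After iteration 5: y = 11, count = 1
After iteration 6: y = 4, count = 1
Loop ends.

Final answer: 1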